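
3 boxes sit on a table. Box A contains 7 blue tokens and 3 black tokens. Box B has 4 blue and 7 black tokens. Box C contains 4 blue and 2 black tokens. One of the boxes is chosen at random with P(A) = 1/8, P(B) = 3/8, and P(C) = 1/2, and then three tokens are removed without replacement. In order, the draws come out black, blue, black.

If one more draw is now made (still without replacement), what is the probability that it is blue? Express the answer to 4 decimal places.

0.6085

For each hypothesis, P(data | H) works out to: P(data | box A) = (3/10)(7/9)(2/8) = 0.058333; P(data | box B) = (7/11)(4/10)(6/9) = 0.1697; P(data | box C) = (2/6)(4/5)(1/4) = 0.066667.
The prior-weighted likelihoods are 1/8 · 0.058333 = 0.0072917, 3/8 · 0.1697 = 0.063636, 1/2 · 0.066667 = 0.033333; with total 0.10426.
Dividing through by the total gives posterior P(box A | data) = 0.069936, P(box B | data) = 0.61035, P(box C | data) = 0.31971.
So P(blue next | data) = Σ P(blue next | H) P(H | data) = (6/7)(0.069936) + (3/8)(0.61035) + (1)(0.31971) = 0.60854.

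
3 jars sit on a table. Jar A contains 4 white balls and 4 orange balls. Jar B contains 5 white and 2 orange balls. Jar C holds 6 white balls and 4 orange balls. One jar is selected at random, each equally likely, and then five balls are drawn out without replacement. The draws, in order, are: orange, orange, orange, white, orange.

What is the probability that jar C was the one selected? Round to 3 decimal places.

Under each hypothesis, the probability of the observed sequence is: P(data | jar A) = (4/8)(3/7)(2/6)(4/5)(1/4) = 1/70; P(data | jar B) = (2/7)(1/6)(0/5) = 0; P(data | jar C) = (4/10)(3/9)(2/8)(6/7)(1/6) = 1/210.
The prior-weighted likelihoods are 1/3 · 1/70 = 1/210, 1/3 · 0 = 0, 1/3 · 1/210 = 1/630; with total 2/315.
By Bayes' rule, P(jar C | data) = (1/630) / (2/315) = 1/4.

0.250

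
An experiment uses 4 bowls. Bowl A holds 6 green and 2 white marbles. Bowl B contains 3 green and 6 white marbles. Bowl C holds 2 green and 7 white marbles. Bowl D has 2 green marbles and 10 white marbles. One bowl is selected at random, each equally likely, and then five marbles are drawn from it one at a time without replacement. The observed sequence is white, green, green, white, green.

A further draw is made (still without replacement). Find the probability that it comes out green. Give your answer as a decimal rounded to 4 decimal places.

0.7500

Compute the likelihood of the observed sequence for each case: P(data | bowl A) = (2/8)(6/7)(5/6)(1/5)(4/4) = 1/28; P(data | bowl B) = (6/9)(3/8)(2/7)(5/6)(1/5) = 1/84; P(data | bowl C) = (7/9)(2/8)(1/7)(6/6)(0/5) = 0; P(data | bowl D) = (10/12)(2/11)(1/10)(9/9)(0/8) = 0.
The prior-weighted likelihoods are 1/4 · 1/28 = 1/112, 1/4 · 1/84 = 1/336, 1/4 · 0 = 0, 1/4 · 0 = 0; summing to 1/84.
Dividing through by the total gives posterior P(bowl A | data) = 3/4, P(bowl B | data) = 1/4, P(bowl C | data) = 0, P(bowl D | data) = 0.
So P(green next | data) = Σ P(green next | H) P(H | data) = (1)(3/4) + (0)(1/4) = 3/4.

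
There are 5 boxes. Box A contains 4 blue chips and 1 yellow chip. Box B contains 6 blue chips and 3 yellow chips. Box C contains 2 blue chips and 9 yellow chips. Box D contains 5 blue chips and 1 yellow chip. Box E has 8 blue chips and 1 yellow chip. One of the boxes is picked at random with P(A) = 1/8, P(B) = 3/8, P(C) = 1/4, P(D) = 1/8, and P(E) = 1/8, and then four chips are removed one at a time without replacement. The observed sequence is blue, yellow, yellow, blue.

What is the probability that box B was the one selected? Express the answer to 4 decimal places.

Under each hypothesis, the probability of the observed sequence is: P(data | box A) = (4/5)(1/4)(0/3) = 0; P(data | box B) = (6/9)(3/8)(2/7)(5/6) = 0.059524; P(data | box C) = (2/11)(9/10)(8/9)(1/8) = 0.018182; P(data | box D) = (5/6)(1/5)(0/4) = 0; P(data | box E) = (8/9)(1/8)(0/7) = 0.
Multiplying each by its prior: 1/8 · 0 = 0, 3/8 · 0.059524 = 0.022321, 1/4 · 0.018182 = 0.0045455, 1/8 · 0 = 0, 1/8 · 0 = 0; these sum to 0.026867.
By Bayes' rule, P(box B | data) = (0.022321) / (0.026867) = 0.83082.

0.8308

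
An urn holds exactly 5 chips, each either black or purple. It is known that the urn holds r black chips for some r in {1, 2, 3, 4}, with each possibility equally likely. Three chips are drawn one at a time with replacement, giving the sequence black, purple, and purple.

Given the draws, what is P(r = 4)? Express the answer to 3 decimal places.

0.080

For each hypothesis, P(data | H) works out to: P(data | r = 1) = (1/5)(4/5)(4/5) = 16/125; P(data | r = 2) = (2/5)(3/5)(3/5) = 18/125; P(data | r = 3) = (3/5)(2/5)(2/5) = 12/125; P(data | r = 4) = (4/5)(1/5)(1/5) = 4/125.
Multiplying each by its prior: 1/4 · 16/125 = 4/125, 1/4 · 18/125 = 9/250, 1/4 · 12/125 = 3/125, 1/4 · 4/125 = 1/125; with total 1/10.
By Bayes' rule, P(r = 4 | data) = (1/125) / (1/10) = 2/25.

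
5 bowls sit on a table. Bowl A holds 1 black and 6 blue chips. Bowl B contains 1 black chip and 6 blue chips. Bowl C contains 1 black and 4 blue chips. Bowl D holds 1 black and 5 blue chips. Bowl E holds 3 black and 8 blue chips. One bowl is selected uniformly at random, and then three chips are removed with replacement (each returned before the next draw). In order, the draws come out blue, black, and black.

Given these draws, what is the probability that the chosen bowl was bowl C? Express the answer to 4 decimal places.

0.2219

The likelihood of the observed sequence under each hypothesis: P(data | bowl A) = (6/7)(1/7)(1/7) = 0.017493; P(data | bowl B) = (6/7)(1/7)(1/7) = 0.017493; P(data | bowl C) = (4/5)(1/5)(1/5) = 0.032; P(data | bowl D) = (5/6)(1/6)(1/6) = 0.023148; P(data | bowl E) = (8/11)(3/11)(3/11) = 0.054095.
The prior-weighted likelihoods are 1/5 · 0.017493 = 0.0034985, 1/5 · 0.017493 = 0.0034985, 1/5 · 0.032 = 0.0064, 1/5 · 0.023148 = 0.0046296, 1/5 · 0.054095 = 0.010819; with total 0.028846.
By Bayes' rule, P(bowl C | data) = (0.0064) / (0.028846) = 0.22187.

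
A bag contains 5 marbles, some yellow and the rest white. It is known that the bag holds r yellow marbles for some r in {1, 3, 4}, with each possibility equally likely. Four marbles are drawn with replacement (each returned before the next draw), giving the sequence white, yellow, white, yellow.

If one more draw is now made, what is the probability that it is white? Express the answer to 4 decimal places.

The likelihood of the observed sequence under each hypothesis: P(data | r = 1) = (4/5)(1/5)(4/5)(1/5) = 0.0256; P(data | r = 3) = (2/5)(3/5)(2/5)(3/5) = 0.0576; P(data | r = 4) = (1/5)(4/5)(1/5)(4/5) = 0.0256.
Weighting by the prior gives 1/3 · 0.0256 = 0.0085333, 1/3 · 0.0576 = 0.0192, 1/3 · 0.0256 = 0.0085333; these sum to 0.036267.
Dividing through by the total gives posterior P(r = 1 | data) = 0.23529, P(r = 3 | data) = 0.52941, P(r = 4 | data) = 0.23529.
The predictive probability is P(white next | data) = (4/5)(0.23529) + (2/5)(0.52941) + (1/5)(0.23529) = 0.44706.

0.4471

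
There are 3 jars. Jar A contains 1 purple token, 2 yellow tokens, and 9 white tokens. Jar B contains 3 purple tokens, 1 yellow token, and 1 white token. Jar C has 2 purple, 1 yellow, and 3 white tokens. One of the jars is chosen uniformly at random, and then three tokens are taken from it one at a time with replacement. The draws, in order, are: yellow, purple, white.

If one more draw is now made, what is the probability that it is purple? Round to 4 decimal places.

Under each hypothesis, the probability of the observed sequence is: P(data | jar A) = (2/12)(1/12)(9/12) = 0.010417; P(data | jar B) = (1/5)(3/5)(1/5) = 0.024; P(data | jar C) = (1/6)(2/6)(3/6) = 0.027778.
The prior-weighted likelihoods are 1/3 · 0.010417 = 0.0034722, 1/3 · 0.024 = 0.008, 1/3 · 0.027778 = 0.0092593; these sum to 0.020731.
Dividing through by the total gives posterior P(jar A | data) = 0.16749, P(jar B | data) = 0.38589, P(jar C | data) = 0.44663.
So P(purple next | data) = Σ P(purple next | H) P(H | data) = (1/12)(0.16749) + (3/5)(0.38589) + (1/3)(0.44663) = 0.39437.

0.3944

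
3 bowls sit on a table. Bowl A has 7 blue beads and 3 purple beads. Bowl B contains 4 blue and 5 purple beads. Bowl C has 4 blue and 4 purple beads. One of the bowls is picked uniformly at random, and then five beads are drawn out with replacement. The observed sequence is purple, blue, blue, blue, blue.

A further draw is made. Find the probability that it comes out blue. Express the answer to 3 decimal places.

0.606

The likelihood of the observed sequence under each hypothesis: P(data | bowl A) = (3/10)(7/10)(7/10)(7/10)(7/10) = 0.07203; P(data | bowl B) = (5/9)(4/9)(4/9)(4/9)(4/9) = 0.021677; P(data | bowl C) = (4/8)(4/8)(4/8)(4/8)(4/8) = 0.03125.
Multiplying each by its prior: 1/3 · 0.07203 = 0.02401, 1/3 · 0.021677 = 0.0072256, 1/3 · 0.03125 = 0.010417; with total 0.041652.
Normalising, the posterior is P(bowl A | data) = 0.57644, P(bowl B | data) = 0.17348, P(bowl C | data) = 0.25009.
Averaging over the posterior, P(blue next | data) = (7/10)(0.57644) + (4/9)(0.17348) + (1/2)(0.25009) = 0.60565.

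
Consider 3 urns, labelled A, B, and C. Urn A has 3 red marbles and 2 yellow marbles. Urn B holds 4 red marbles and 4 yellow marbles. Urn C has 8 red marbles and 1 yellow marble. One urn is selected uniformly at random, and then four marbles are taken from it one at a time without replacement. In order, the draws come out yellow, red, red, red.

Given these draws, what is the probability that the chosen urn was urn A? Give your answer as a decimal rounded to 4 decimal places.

0.3728

The likelihood of the observed sequence under each hypothesis: P(data | urn A) = (2/5)(3/4)(2/3)(1/2) = 0.1; P(data | urn B) = (4/8)(4/7)(3/6)(2/5) = 0.057143; P(data | urn C) = (1/9)(8/8)(7/7)(6/6) = 0.11111.
Multiplying each by its prior: 1/3 · 0.1 = 0.033333, 1/3 · 0.057143 = 0.019048, 1/3 · 0.11111 = 0.037037; summing to 0.089418.
By Bayes' rule, P(urn A | data) = (0.033333) / (0.089418) = 0.37278.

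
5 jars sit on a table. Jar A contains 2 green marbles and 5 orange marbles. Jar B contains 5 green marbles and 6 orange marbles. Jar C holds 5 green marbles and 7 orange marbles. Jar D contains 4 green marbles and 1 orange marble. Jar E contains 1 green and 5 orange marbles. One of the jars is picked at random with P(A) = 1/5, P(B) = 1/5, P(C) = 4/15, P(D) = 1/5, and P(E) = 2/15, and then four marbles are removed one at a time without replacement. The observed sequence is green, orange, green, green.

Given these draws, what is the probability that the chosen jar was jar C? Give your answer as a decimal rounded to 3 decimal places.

0.161

Under each hypothesis, the probability of the observed sequence is: P(data | jar A) = (2/7)(5/6)(1/5)(0/4) = 0; P(data | jar B) = (5/11)(6/10)(4/9)(3/8) = 0.045455; P(data | jar C) = (5/12)(7/11)(4/10)(3/9) = 0.035354; P(data | jar D) = (4/5)(1/4)(3/3)(2/2) = 0.2; P(data | jar E) = (1/6)(5/5)(0/4) = 0.
The prior-weighted likelihoods are 1/5 · 0 = 0, 1/5 · 0.045455 = 0.0090909, 4/15 · 0.035354 = 0.0094276, 1/5 · 0.2 = 0.04, 2/15 · 0 = 0; these sum to 0.058519.
So P(jar C | data) = (0.0094276) / (0.058519) = 0.1611.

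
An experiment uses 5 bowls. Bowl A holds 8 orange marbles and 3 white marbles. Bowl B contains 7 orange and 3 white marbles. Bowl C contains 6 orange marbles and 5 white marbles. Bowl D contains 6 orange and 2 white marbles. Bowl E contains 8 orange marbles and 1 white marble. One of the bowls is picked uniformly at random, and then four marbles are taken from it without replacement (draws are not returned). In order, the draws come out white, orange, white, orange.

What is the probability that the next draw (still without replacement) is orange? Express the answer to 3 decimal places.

0.770

For each hypothesis, P(data | H) works out to: P(data | bowl A) = (3/11)(8/10)(2/9)(7/8) = 0.042424; P(data | bowl B) = (3/10)(7/9)(2/8)(6/7) = 0.05; P(data | bowl C) = (5/11)(6/10)(4/9)(5/8) = 0.075758; P(data | bowl D) = (2/8)(6/7)(1/6)(5/5) = 0.035714; P(data | bowl E) = (1/9)(8/8)(0/7) = 0.
Multiplying each by its prior: 1/5 · 0.042424 = 0.0084848, 1/5 · 0.05 = 0.01, 1/5 · 0.075758 = 0.015152, 1/5 · 0.035714 = 0.0071429, 1/5 · 0 = 0; summing to 0.040779.
The posterior is then P(bowl A | data) = 0.20807, P(bowl B | data) = 0.24522, P(bowl C | data) = 0.37155, P(bowl D | data) = 0.17516, P(bowl E | data) = 0.
The predictive probability is P(orange next | data) = (6/7)(0.20807) + (5/6)(0.24522) + (4/7)(0.37155) + (1)(0.17516) = 0.77017.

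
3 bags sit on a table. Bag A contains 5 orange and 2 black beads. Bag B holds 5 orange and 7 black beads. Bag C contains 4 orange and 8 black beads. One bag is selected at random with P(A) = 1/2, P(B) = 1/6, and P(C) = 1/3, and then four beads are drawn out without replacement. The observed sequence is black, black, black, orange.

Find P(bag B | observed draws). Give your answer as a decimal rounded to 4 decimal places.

Under each hypothesis, the probability of the observed sequence is: P(data | bag A) = (2/7)(1/6)(0/5) = 0; P(data | bag B) = (7/12)(6/11)(5/10)(5/9) = 0.088384; P(data | bag C) = (8/12)(7/11)(6/10)(4/9) = 0.11313.
Multiplying each by its prior: 1/2 · 0 = 0, 1/6 · 0.088384 = 0.014731, 1/3 · 0.11313 = 0.03771; summing to 0.052441.
So P(bag B | data) = (0.014731) / (0.052441) = 0.2809.

0.2809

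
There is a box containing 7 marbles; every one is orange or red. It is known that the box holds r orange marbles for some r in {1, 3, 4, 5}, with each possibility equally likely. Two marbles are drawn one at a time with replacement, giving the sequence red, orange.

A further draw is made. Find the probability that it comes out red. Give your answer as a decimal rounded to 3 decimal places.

Under each hypothesis, the probability of the observed sequence is: P(data | r = 1) = (6/7)(1/7) = 6/49; P(data | r = 3) = (4/7)(3/7) = 12/49; P(data | r = 4) = (3/7)(4/7) = 12/49; P(data | r = 5) = (2/7)(5/7) = 10/49.
Weighting by the prior gives 1/4 · 6/49 = 3/98, 1/4 · 12/49 = 3/49, 1/4 · 12/49 = 3/49, 1/4 · 10/49 = 5/98; these sum to 10/49.
Normalising, the posterior is P(r = 1 | data) = 3/20, P(r = 3 | data) = 3/10, P(r = 4 | data) = 3/10, P(r = 5 | data) = 1/4.
Averaging over the posterior, P(red next | data) = (6/7)(3/20) + (4/7)(3/10) + (3/7)(3/10) + (2/7)(1/4) = 1/2.

0.500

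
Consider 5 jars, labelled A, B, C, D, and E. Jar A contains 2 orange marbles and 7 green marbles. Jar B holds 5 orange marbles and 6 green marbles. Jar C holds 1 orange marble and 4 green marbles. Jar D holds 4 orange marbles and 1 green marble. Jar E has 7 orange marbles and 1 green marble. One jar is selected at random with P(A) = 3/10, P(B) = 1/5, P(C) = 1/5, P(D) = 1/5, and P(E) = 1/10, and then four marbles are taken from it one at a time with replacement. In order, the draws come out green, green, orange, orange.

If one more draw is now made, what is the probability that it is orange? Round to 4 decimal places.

0.4205

For each hypothesis, P(data | H) works out to: P(data | jar A) = (7/9)(7/9)(2/9)(2/9) = 0.029873; P(data | jar B) = (6/11)(6/11)(5/11)(5/11) = 0.061471; P(data | jar C) = (4/5)(4/5)(1/5)(1/5) = 0.0256; P(data | jar D) = (1/5)(1/5)(4/5)(4/5) = 0.0256; P(data | jar E) = (1/8)(1/8)(7/8)(7/8) = 0.011963.
The prior-weighted likelihoods are 3/10 · 0.029873 = 0.008962, 1/5 · 0.061471 = 0.012294, 1/5 · 0.0256 = 0.00512, 1/5 · 0.0256 = 0.00512, 1/10 · 0.011963 = 0.0011963; these sum to 0.032693.
Normalising, the posterior is P(jar A | data) = 0.27413, P(jar B | data) = 0.37606, P(jar C | data) = 0.15661, P(jar D | data) = 0.15661, P(jar E | data) = 0.036592.
Averaging over the posterior, P(orange next | data) = (2/9)(0.27413) + (5/11)(0.37606) + (1/5)(0.15661) + (4/5)(0.15661) + (7/8)(0.036592) = 0.42048.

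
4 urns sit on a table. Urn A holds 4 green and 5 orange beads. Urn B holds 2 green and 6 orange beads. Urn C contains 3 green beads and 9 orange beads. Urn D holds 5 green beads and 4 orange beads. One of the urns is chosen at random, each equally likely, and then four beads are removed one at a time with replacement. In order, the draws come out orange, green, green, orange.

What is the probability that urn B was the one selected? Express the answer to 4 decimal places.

0.1829

Compute the likelihood of the observed sequence for each case: P(data | urn A) = (5/9)(4/9)(4/9)(5/9) = 0.060966; P(data | urn B) = (6/8)(2/8)(2/8)(6/8) = 0.035156; P(data | urn C) = (9/12)(3/12)(3/12)(9/12) = 0.035156; P(data | urn D) = (4/9)(5/9)(5/9)(4/9) = 0.060966.
The prior-weighted likelihoods are 1/4 · 0.060966 = 0.015242, 1/4 · 0.035156 = 0.0087891, 1/4 · 0.035156 = 0.0087891, 1/4 · 0.060966 = 0.015242; these sum to 0.048061.
By Bayes' rule, P(urn B | data) = (0.0087891) / (0.048061) = 0.18287.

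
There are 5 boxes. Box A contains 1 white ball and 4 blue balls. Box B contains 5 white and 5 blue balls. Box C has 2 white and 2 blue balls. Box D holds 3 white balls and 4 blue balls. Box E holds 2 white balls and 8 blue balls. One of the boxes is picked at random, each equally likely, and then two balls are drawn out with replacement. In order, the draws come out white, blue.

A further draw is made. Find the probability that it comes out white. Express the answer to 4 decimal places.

Under each hypothesis, the probability of the observed sequence is: P(data | box A) = (1/5)(4/5) = 0.16; P(data | box B) = (5/10)(5/10) = 0.25; P(data | box C) = (2/4)(2/4) = 0.25; P(data | box D) = (3/7)(4/7) = 0.2449; P(data | box E) = (2/10)(8/10) = 0.16.
The prior-weighted likelihoods are 1/5 · 0.16 = 0.032, 1/5 · 0.25 = 0.05, 1/5 · 0.25 = 0.05, 1/5 · 0.2449 = 0.04898, 1/5 · 0.16 = 0.032; summing to 0.21298.
Normalising, the posterior is P(box A | data) = 0.15025, P(box B | data) = 0.23476, P(box C | data) = 0.23476, P(box D | data) = 0.22997, P(box E | data) = 0.15025.
Averaging over the posterior, P(white next | data) = (1/5)(0.15025) + (1/2)(0.23476) + (1/2)(0.23476) + (3/7)(0.22997) + (1/5)(0.15025) = 0.39342.

0.3934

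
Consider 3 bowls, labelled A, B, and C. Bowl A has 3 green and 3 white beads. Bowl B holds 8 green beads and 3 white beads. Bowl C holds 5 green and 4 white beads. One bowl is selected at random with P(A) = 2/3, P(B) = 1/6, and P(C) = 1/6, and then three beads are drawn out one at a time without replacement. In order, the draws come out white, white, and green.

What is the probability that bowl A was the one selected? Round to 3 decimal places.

0.782

The likelihood of the observed sequence under each hypothesis: P(data | bowl A) = (3/6)(2/5)(3/4) = 0.15; P(data | bowl B) = (3/11)(2/10)(8/9) = 0.048485; P(data | bowl C) = (4/9)(3/8)(5/7) = 0.11905.
Multiplying each by its prior: 2/3 · 0.15 = 0.1, 1/6 · 0.048485 = 0.0080808, 1/6 · 0.11905 = 0.019841; with total 0.12792.
Therefore the posterior P(bowl A | data) = (0.1) / (0.12792) = 0.78173.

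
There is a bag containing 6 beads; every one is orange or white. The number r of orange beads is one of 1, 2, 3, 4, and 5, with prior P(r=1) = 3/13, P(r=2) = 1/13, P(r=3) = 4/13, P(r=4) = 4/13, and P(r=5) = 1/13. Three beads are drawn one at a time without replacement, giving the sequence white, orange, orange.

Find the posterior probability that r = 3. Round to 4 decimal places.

Compute the likelihood of the observed sequence for each case: P(data | r = 1) = (5/6)(1/5)(0/4) = 0; P(data | r = 2) = (4/6)(2/5)(1/4) = 1/15; P(data | r = 3) = (3/6)(3/5)(2/4) = 3/20; P(data | r = 4) = (2/6)(4/5)(3/4) = 1/5; P(data | r = 5) = (1/6)(5/5)(4/4) = 1/6.
Weighting by the prior gives 3/13 · 0 = 0, 1/13 · 1/15 = 1/195, 4/13 · 3/20 = 3/65, 4/13 · 1/5 = 4/65, 1/13 · 1/6 = 1/78; these sum to 49/390.
By Bayes' rule, P(r = 3 | data) = (3/65) / (49/390) = 18/49.

0.3673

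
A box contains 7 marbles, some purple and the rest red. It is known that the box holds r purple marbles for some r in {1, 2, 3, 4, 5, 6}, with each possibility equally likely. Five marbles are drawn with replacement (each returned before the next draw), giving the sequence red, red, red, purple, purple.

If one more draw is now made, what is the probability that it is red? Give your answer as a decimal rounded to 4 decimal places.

0.5708

For each hypothesis, P(data | H) works out to: P(data | r = 1) = (6/7)(6/7)(6/7)(1/7)(1/7) = 0.012852; P(data | r = 2) = (5/7)(5/7)(5/7)(2/7)(2/7) = 0.02975; P(data | r = 3) = (4/7)(4/7)(4/7)(3/7)(3/7) = 0.034271; P(data | r = 4) = (3/7)(3/7)(3/7)(4/7)(4/7) = 0.025704; P(data | r = 5) = (2/7)(2/7)(2/7)(5/7)(5/7) = 0.0119; P(data | r = 6) = (1/7)(1/7)(1/7)(6/7)(6/7) = 0.002142.
Multiplying each by its prior: 1/6 · 0.012852 = 0.002142, 1/6 · 0.02975 = 0.0049583, 1/6 · 0.034271 = 0.0057119, 1/6 · 0.025704 = 0.0042839, 1/6 · 0.0119 = 0.0019833, 1/6 · 0.002142 = 0.00035699; with total 0.019436.
The posterior is then P(r = 1 | data) = 0.1102, P(r = 2 | data) = 0.2551, P(r = 3 | data) = 0.29388, P(r = 4 | data) = 0.22041, P(r = 5 | data) = 0.10204, P(r = 6 | data) = 0.018367.
Averaging over the posterior, P(red next | data) = (6/7)(0.1102) + (5/7)(0.2551) + (4/7)(0.29388) + (3/7)(0.22041) + (2/7)(0.10204) + (1/7)(0.018367) = 0.57085.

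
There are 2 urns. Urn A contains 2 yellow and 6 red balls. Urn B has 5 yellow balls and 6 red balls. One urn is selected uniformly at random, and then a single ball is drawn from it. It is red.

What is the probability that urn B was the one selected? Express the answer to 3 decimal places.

The likelihood of this draw under each hypothesis: P(data | urn A) = (6/8) = 3/4; P(data | urn B) = (6/11) = 6/11.
The prior-weighted likelihoods are 1/2 · 3/4 = 3/8, 1/2 · 6/11 = 3/11; with total 57/88.
By Bayes' rule, P(urn B | data) = (3/11) / (57/88) = 8/19.

0.421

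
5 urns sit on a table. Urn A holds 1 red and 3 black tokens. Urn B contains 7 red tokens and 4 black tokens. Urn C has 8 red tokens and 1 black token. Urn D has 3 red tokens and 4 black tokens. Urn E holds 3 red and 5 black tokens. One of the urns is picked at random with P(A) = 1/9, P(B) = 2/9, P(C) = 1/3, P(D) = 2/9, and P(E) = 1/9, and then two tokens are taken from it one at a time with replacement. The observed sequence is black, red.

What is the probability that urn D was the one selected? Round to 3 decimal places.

0.293

Under each hypothesis, the probability of the observed sequence is: P(data | urn A) = (3/4)(1/4) = 0.1875; P(data | urn B) = (4/11)(7/11) = 0.2314; P(data | urn C) = (1/9)(8/9) = 0.098765; P(data | urn D) = (4/7)(3/7) = 0.2449; P(data | urn E) = (5/8)(3/8) = 0.23438.
Multiplying each by its prior: 1/9 · 0.1875 = 0.020833, 2/9 · 0.2314 = 0.051423, 1/3 · 0.098765 = 0.032922, 2/9 · 0.2449 = 0.054422, 1/9 · 0.23438 = 0.026042; these sum to 0.18564.
Hence P(urn D | data) = (0.054422) / (0.18564) = 0.29315.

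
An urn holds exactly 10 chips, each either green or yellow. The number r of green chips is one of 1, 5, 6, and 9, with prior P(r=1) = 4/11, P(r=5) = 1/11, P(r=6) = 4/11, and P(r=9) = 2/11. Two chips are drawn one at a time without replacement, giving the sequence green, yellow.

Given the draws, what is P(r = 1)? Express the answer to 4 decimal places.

0.2057

Compute the likelihood of the observed sequence for each case: P(data | r = 1) = (1/10)(9/9) = 1/10; P(data | r = 5) = (5/10)(5/9) = 5/18; P(data | r = 6) = (6/10)(4/9) = 4/15; P(data | r = 9) = (9/10)(1/9) = 1/10.
Weighting by the prior gives 4/11 · 1/10 = 2/55, 1/11 · 5/18 = 5/198, 4/11 · 4/15 = 16/165, 2/11 · 1/10 = 1/55; these sum to 35/198.
So P(r = 1 | data) = (2/55) / (35/198) = 36/175.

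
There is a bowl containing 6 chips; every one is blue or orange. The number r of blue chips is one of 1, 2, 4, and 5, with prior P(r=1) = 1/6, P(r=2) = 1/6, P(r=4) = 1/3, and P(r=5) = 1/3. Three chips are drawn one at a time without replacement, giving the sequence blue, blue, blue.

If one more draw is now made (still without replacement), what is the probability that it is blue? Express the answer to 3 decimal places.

0.571

Compute the likelihood of the observed sequence for each case: P(data | r = 1) = (1/6)(0/5) = 0; P(data | r = 2) = (2/6)(1/5)(0/4) = 0; P(data | r = 4) = (4/6)(3/5)(2/4) = 1/5; P(data | r = 5) = (5/6)(4/5)(3/4) = 1/2.
Weighting by the prior gives 1/6 · 0 = 0, 1/6 · 0 = 0, 1/3 · 1/5 = 1/15, 1/3 · 1/2 = 1/6; these sum to 7/30.
Dividing through by the total gives posterior P(r = 1 | data) = 0, P(r = 2 | data) = 0, P(r = 4 | data) = 2/7, P(r = 5 | data) = 5/7.
So P(blue next | data) = Σ P(blue next | H) P(H | data) = (1/3)(2/7) + (2/3)(5/7) = 4/7.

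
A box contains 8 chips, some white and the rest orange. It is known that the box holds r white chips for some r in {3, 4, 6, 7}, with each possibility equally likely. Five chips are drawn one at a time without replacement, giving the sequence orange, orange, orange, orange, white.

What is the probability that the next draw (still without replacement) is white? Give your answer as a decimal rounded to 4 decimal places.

Compute the likelihood of the observed sequence for each case: P(data | r = 3) = (5/8)(4/7)(3/6)(2/5)(3/4) = 0.053571; P(data | r = 4) = (4/8)(3/7)(2/6)(1/5)(4/4) = 0.014286; P(data | r = 6) = (2/8)(1/7)(0/6) = 0; P(data | r = 7) = (1/8)(0/7) = 0.
Multiplying each by its prior: 1/4 · 0.053571 = 0.013393, 1/4 · 0.014286 = 0.0035714, 1/4 · 0 = 0, 1/4 · 0 = 0; these sum to 0.016964.
Normalising, the posterior is P(r = 3 | data) = 0.78947, P(r = 4 | data) = 0.21053, P(r = 6 | data) = 0, P(r = 7 | data) = 0.
The predictive probability is P(white next | data) = (2/3)(0.78947) + (1)(0.21053) = 0.73684.

0.7368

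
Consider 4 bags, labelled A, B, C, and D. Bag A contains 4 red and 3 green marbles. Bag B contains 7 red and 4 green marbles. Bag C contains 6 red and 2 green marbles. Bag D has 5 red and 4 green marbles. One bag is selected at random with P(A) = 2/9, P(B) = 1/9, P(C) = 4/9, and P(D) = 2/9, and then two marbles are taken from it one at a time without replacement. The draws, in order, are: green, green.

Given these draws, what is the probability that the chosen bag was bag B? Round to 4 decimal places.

0.1252

Compute the likelihood of the observed sequence for each case: P(data | bag A) = (3/7)(2/6) = 0.14286; P(data | bag B) = (4/11)(3/10) = 0.10909; P(data | bag C) = (2/8)(1/7) = 0.035714; P(data | bag D) = (4/9)(3/8) = 0.16667.
Weighting by the prior gives 2/9 · 0.14286 = 0.031746, 1/9 · 0.10909 = 0.012121, 4/9 · 0.035714 = 0.015873, 2/9 · 0.16667 = 0.037037; summing to 0.096777.
Therefore the posterior P(bag B | data) = (0.012121) / (0.096777) = 0.12525.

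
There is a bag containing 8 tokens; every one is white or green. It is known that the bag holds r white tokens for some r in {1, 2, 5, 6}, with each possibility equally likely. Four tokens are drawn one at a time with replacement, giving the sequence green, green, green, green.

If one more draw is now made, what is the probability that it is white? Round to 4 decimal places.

For each hypothesis, P(data | H) works out to: P(data | r = 1) = (7/8)(7/8)(7/8)(7/8) = 0.58618; P(data | r = 2) = (6/8)(6/8)(6/8)(6/8) = 0.31641; P(data | r = 5) = (3/8)(3/8)(3/8)(3/8) = 0.019775; P(data | r = 6) = (2/8)(2/8)(2/8)(2/8) = 0.0039062.
Weighting by the prior gives 1/4 · 0.58618 = 0.14655, 1/4 · 0.31641 = 0.079102, 1/4 · 0.019775 = 0.0049438, 1/4 · 0.0039062 = 0.00097656; with total 0.23157.
Dividing through by the total gives posterior P(r = 1 | data) = 0.63284, P(r = 2 | data) = 0.34159, P(r = 5 | data) = 0.021349, P(r = 6 | data) = 0.0042172.
The predictive probability is P(white next | data) = (1/8)(0.63284) + (1/4)(0.34159) + (5/8)(0.021349) + (3/4)(0.0042172) = 0.18101.

0.1810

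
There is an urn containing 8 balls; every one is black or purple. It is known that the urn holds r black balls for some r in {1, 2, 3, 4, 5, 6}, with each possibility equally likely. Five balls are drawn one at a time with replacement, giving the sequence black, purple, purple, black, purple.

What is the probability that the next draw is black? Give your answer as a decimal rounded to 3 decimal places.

0.424

For each hypothesis, P(data | H) works out to: P(data | r = 1) = (1/8)(7/8)(7/8)(1/8)(7/8) = 0.010468; P(data | r = 2) = (2/8)(6/8)(6/8)(2/8)(6/8) = 0.026367; P(data | r = 3) = (3/8)(5/8)(5/8)(3/8)(5/8) = 0.034332; P(data | r = 4) = (4/8)(4/8)(4/8)(4/8)(4/8) = 0.03125; P(data | r = 5) = (5/8)(3/8)(3/8)(5/8)(3/8) = 0.020599; P(data | r = 6) = (6/8)(2/8)(2/8)(6/8)(2/8) = 0.0087891.
Multiplying each by its prior: 1/6 · 0.010468 = 0.0017446, 1/6 · 0.026367 = 0.0043945, 1/6 · 0.034332 = 0.005722, 1/6 · 0.03125 = 0.0052083, 1/6 · 0.020599 = 0.0034332, 1/6 · 0.0087891 = 0.0014648; summing to 0.021968.
The posterior is then P(r = 1 | data) = 0.079417, P(r = 2 | data) = 0.20005, P(r = 3 | data) = 0.26048, P(r = 4 | data) = 0.23709, P(r = 5 | data) = 0.15629, P(r = 6 | data) = 0.066682.
The predictive probability is P(black next | data) = (1/8)(0.079417) + (1/4)(0.20005) + (3/8)(0.26048) + (1/2)(0.23709) + (5/8)(0.15629) + (3/4)(0.066682) = 0.42385.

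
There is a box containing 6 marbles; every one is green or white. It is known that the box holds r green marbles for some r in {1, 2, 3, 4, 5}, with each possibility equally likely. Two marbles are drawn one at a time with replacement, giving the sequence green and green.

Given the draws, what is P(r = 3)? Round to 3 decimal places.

For each hypothesis, P(data | H) works out to: P(data | r = 1) = (1/6)(1/6) = 1/36; P(data | r = 2) = (2/6)(2/6) = 1/9; P(data | r = 3) = (3/6)(3/6) = 1/4; P(data | r = 4) = (4/6)(4/6) = 4/9; P(data | r = 5) = (5/6)(5/6) = 25/36.
Weighting by the prior gives 1/5 · 1/36 = 1/180, 1/5 · 1/9 = 1/45, 1/5 · 1/4 = 1/20, 1/5 · 4/9 = 4/45, 1/5 · 25/36 = 5/36; with total 11/36.
Hence P(r = 3 | data) = (1/20) / (11/36) = 9/55.

0.164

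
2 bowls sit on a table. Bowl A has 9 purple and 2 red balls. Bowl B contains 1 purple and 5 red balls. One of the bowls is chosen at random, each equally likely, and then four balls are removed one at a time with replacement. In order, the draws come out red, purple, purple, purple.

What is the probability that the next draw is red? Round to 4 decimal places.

Compute the likelihood of the observed sequence for each case: P(data | bowl A) = (2/11)(9/11)(9/11)(9/11) = 0.099583; P(data | bowl B) = (5/6)(1/6)(1/6)(1/6) = 0.003858.
Weighting by the prior gives 1/2 · 0.099583 = 0.049792, 1/2 · 0.003858 = 0.001929; summing to 0.051721.
Dividing through by the total gives posterior P(bowl A | data) = 0.9627, P(bowl B | data) = 0.037297.
The predictive probability is P(red next | data) = (2/11)(0.9627) + (5/6)(0.037297) = 0.20612.

0.2061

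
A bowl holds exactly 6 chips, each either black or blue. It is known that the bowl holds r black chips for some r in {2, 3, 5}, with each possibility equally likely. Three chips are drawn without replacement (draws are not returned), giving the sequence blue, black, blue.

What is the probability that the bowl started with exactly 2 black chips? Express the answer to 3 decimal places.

0.571

The likelihood of the observed sequence under each hypothesis: P(data | r = 2) = (4/6)(2/5)(3/4) = 1/5; P(data | r = 3) = (3/6)(3/5)(2/4) = 3/20; P(data | r = 5) = (1/6)(5/5)(0/4) = 0.
Multiplying each by its prior: 1/3 · 1/5 = 1/15, 1/3 · 3/20 = 1/20, 1/3 · 0 = 0; these sum to 7/60.
Hence P(r = 2 | data) = (1/15) / (7/60) = 4/7.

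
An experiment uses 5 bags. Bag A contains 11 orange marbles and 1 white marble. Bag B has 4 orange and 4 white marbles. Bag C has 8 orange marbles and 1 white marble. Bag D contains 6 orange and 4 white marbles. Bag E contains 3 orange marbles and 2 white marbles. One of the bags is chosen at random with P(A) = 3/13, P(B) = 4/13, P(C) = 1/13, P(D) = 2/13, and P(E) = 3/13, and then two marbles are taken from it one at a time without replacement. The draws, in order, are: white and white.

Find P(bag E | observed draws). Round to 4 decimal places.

The likelihood of the observed sequence under each hypothesis: P(data | bag A) = (1/12)(0/11) = 0; P(data | bag B) = (4/8)(3/7) = 3/14; P(data | bag C) = (1/9)(0/8) = 0; P(data | bag D) = (4/10)(3/9) = 2/15; P(data | bag E) = (2/5)(1/4) = 1/10.
Multiplying each by its prior: 3/13 · 0 = 0, 4/13 · 3/14 = 6/91, 1/13 · 0 = 0, 2/13 · 2/15 = 4/195, 3/13 · 1/10 = 3/130; summing to 23/210.
By Bayes' rule, P(bag E | data) = (3/130) / (23/210) = 63/299.

0.2107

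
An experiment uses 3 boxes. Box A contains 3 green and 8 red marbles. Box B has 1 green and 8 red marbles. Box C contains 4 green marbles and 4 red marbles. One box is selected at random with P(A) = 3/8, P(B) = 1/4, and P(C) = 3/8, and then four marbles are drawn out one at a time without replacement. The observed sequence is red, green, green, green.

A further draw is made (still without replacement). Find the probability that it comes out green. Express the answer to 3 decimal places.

Under each hypothesis, the probability of the observed sequence is: P(data | box A) = (8/11)(3/10)(2/9)(1/8) = 0.0060606; P(data | box B) = (8/9)(1/8)(0/7) = 0; P(data | box C) = (4/8)(4/7)(3/6)(2/5) = 0.057143.
Weighting by the prior gives 3/8 · 0.0060606 = 0.0022727, 1/4 · 0 = 0, 3/8 · 0.057143 = 0.021429; with total 0.023701.
Dividing through by the total gives posterior P(box A | data) = 0.09589, P(box B | data) = 0, P(box C | data) = 0.90411.
Averaging over the posterior, P(green next | data) = (0)(0.09589) + (1/4)(0.90411) = 0.22603.

0.226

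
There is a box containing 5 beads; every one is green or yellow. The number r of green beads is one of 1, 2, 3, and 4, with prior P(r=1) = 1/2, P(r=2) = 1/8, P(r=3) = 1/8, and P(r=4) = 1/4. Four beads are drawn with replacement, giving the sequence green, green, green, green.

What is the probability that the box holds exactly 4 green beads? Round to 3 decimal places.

The likelihood of the observed sequence under each hypothesis: P(data | r = 1) = (1/5)(1/5)(1/5)(1/5) = 0.0016; P(data | r = 2) = (2/5)(2/5)(2/5)(2/5) = 0.0256; P(data | r = 3) = (3/5)(3/5)(3/5)(3/5) = 0.1296; P(data | r = 4) = (4/5)(4/5)(4/5)(4/5) = 0.4096.
Multiplying each by its prior: 1/2 · 0.0016 = 0.0008, 1/8 · 0.0256 = 0.0032, 1/8 · 0.1296 = 0.0162, 1/4 · 0.4096 = 0.1024; with total 0.1226.
Therefore the posterior P(r = 4 | data) = (0.1024) / (0.1226) = 0.83524.

0.835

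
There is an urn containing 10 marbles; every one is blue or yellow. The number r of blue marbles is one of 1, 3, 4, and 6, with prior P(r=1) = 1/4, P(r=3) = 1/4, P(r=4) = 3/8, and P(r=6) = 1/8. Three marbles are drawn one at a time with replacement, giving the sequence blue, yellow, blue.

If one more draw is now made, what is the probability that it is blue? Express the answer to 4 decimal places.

0.4188

For each hypothesis, P(data | H) works out to: P(data | r = 1) = (1/10)(9/10)(1/10) = 0.009; P(data | r = 3) = (3/10)(7/10)(3/10) = 0.063; P(data | r = 4) = (4/10)(6/10)(4/10) = 0.096; P(data | r = 6) = (6/10)(4/10)(6/10) = 0.144.
The prior-weighted likelihoods are 1/4 · 0.009 = 0.00225, 1/4 · 0.063 = 0.01575, 3/8 · 0.096 = 0.036, 1/8 · 0.144 = 0.018; summing to 0.072.
Normalising, the posterior is P(r = 1 | data) = 0.03125, P(r = 3 | data) = 0.21875, P(r = 4 | data) = 0.5, P(r = 6 | data) = 0.25.
Averaging over the posterior, P(blue next | data) = (1/10)(0.03125) + (3/10)(0.21875) + (2/5)(0.5) + (3/5)(0.25) = 0.41875.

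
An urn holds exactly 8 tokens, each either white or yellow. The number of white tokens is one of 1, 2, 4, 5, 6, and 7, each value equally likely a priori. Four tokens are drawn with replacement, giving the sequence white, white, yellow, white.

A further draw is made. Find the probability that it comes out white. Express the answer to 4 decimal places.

For each hypothesis, P(data | H) works out to: P(data | r = 1) = (1/8)(1/8)(7/8)(1/8) = 0.001709; P(data | r = 2) = (2/8)(2/8)(6/8)(2/8) = 0.011719; P(data | r = 4) = (4/8)(4/8)(4/8)(4/8) = 0.0625; P(data | r = 5) = (5/8)(5/8)(3/8)(5/8) = 0.091553; P(data | r = 6) = (6/8)(6/8)(2/8)(6/8) = 0.10547; P(data | r = 7) = (7/8)(7/8)(1/8)(7/8) = 0.08374.
Multiplying each by its prior: 1/6 · 0.001709 = 0.00028483, 1/6 · 0.011719 = 0.0019531, 1/6 · 0.0625 = 0.010417, 1/6 · 0.091553 = 0.015259, 1/6 · 0.10547 = 0.017578, 1/6 · 0.08374 = 0.013957; these sum to 0.059448.
Normalising, the posterior is P(r = 1 | data) = 0.0047912, P(r = 2 | data) = 0.032854, P(r = 4 | data) = 0.17522, P(r = 5 | data) = 0.25667, P(r = 6 | data) = 0.29569, P(r = 7 | data) = 0.23477.
So P(white next | data) = Σ P(white next | H) P(H | data) = (1/8)(0.0047912) + (1/4)(0.032854) + (1/2)(0.17522) + (5/8)(0.25667) + (3/4)(0.29569) + (7/8)(0.23477) = 0.68403.

0.6840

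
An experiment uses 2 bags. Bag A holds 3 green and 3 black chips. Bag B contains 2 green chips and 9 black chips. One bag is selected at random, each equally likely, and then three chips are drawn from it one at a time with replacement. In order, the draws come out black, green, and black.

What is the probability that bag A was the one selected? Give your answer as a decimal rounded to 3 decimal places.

0.507

For each hypothesis, P(data | H) works out to: P(data | bag A) = (3/6)(3/6)(3/6) = 0.125; P(data | bag B) = (9/11)(2/11)(9/11) = 0.12171.
The prior-weighted likelihoods are 1/2 · 0.125 = 0.0625, 1/2 · 0.12171 = 0.060856; these sum to 0.12336.
Hence P(bag A | data) = (0.0625) / (0.12336) = 0.50666.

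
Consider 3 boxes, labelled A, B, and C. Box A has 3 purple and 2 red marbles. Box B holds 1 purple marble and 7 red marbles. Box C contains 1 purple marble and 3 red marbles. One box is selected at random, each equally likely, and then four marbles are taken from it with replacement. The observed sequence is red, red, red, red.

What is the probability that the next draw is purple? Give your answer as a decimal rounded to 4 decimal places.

0.1807

The likelihood of the observed sequence under each hypothesis: P(data | box A) = (2/5)(2/5)(2/5)(2/5) = 0.0256; P(data | box B) = (7/8)(7/8)(7/8)(7/8) = 0.58618; P(data | box C) = (3/4)(3/4)(3/4)(3/4) = 0.31641.
Weighting by the prior gives 1/3 · 0.0256 = 0.0085333, 1/3 · 0.58618 = 0.19539, 1/3 · 0.31641 = 0.10547; these sum to 0.3094.
Dividing through by the total gives posterior P(box A | data) = 0.027581, P(box B | data) = 0.63153, P(box C | data) = 0.34089.
The predictive probability is P(purple next | data) = (3/5)(0.027581) + (1/8)(0.63153) + (1/4)(0.34089) = 0.18071.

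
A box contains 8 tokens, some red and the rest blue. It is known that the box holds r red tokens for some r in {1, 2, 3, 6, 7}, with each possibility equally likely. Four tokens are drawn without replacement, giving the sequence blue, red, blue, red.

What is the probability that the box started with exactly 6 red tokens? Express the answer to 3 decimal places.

Under each hypothesis, the probability of the observed sequence is: P(data | r = 1) = (7/8)(1/7)(6/6)(0/5) = 0; P(data | r = 2) = (6/8)(2/7)(5/6)(1/5) = 1/28; P(data | r = 3) = (5/8)(3/7)(4/6)(2/5) = 1/14; P(data | r = 6) = (2/8)(6/7)(1/6)(5/5) = 1/28; P(data | r = 7) = (1/8)(7/7)(0/6) = 0.
Weighting by the prior gives 1/5 · 0 = 0, 1/5 · 1/28 = 1/140, 1/5 · 1/14 = 1/70, 1/5 · 1/28 = 1/140, 1/5 · 0 = 0; these sum to 1/35.
Hence P(r = 6 | data) = (1/140) / (1/35) = 1/4.

0.250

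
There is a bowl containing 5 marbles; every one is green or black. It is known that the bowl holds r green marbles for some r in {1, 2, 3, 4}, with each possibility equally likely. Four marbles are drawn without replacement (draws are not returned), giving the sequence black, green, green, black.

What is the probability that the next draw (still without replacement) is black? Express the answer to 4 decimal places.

0.5000

For each hypothesis, P(data | H) works out to: P(data | r = 1) = (4/5)(1/4)(0/3) = 0; P(data | r = 2) = (3/5)(2/4)(1/3)(2/2) = 1/10; P(data | r = 3) = (2/5)(3/4)(2/3)(1/2) = 1/10; P(data | r = 4) = (1/5)(4/4)(3/3)(0/2) = 0.
Weighting by the prior gives 1/4 · 0 = 0, 1/4 · 1/10 = 1/40, 1/4 · 1/10 = 1/40, 1/4 · 0 = 0; summing to 1/20.
Dividing through by the total gives posterior P(r = 1 | data) = 0, P(r = 2 | data) = 1/2, P(r = 3 | data) = 1/2, P(r = 4 | data) = 0.
So P(black next | data) = Σ P(black next | H) P(H | data) = (1)(1/2) + (0)(1/2) = 1/2.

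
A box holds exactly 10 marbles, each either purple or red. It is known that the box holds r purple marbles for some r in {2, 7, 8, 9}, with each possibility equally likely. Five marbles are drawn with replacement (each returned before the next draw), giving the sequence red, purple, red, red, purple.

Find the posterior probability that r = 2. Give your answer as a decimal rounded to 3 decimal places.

Under each hypothesis, the probability of the observed sequence is: P(data | r = 2) = (8/10)(2/10)(8/10)(8/10)(2/10) = 0.02048; P(data | r = 7) = (3/10)(7/10)(3/10)(3/10)(7/10) = 0.01323; P(data | r = 8) = (2/10)(8/10)(2/10)(2/10)(8/10) = 0.00512; P(data | r = 9) = (1/10)(9/10)(1/10)(1/10)(9/10) = 0.00081.
The prior-weighted likelihoods are 1/4 · 0.02048 = 0.00512, 1/4 · 0.01323 = 0.0033075, 1/4 · 0.00512 = 0.00128, 1/4 · 0.00081 = 0.0002025; with total 0.00991.
Hence P(r = 2 | data) = (0.00512) / (0.00991) = 0.51665.

0.517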